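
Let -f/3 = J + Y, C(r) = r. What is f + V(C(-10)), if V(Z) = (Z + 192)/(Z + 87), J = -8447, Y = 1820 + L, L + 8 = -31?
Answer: 220004/11 ≈ 20000.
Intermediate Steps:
L = -39 (L = -8 - 31 = -39)
Y = 1781 (Y = 1820 - 39 = 1781)
V(Z) = (192 + Z)/(87 + Z)
f = 19998 (f = -3*(-8447 + 1781) = -3*(-6666) = 19998)
f + V(C(-10)) = 19998 + (192 - 10)/(87 - 10) = 19998 + 182/77 = 19998 + (1/77)*182 = 19998 + 26/11 = 220004/11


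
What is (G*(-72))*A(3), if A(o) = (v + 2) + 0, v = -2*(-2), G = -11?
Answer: 4752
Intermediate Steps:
v = 4
A(o) = 6 (A(o) = (4 + 2) + 0 = 6 + 0 = 6)
(G*(-72))*A(3) = -11*(-72)*6 = 792*6 = 4752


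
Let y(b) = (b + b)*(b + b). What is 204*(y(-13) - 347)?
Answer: 67116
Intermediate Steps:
y(b) = 4*b² (y(b) = (2*b)*(2*b) = 4*b²)
204*(y(-13) - 347) = 204*(4*(-13)² - 347) = 204*(4*169 - 347) = 204*(676 - 347) = 204*329 = 67116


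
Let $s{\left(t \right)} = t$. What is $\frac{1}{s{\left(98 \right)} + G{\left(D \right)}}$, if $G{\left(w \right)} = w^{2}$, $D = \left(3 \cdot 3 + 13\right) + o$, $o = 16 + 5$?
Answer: $\frac{1}{1947} \approx 0.00051361$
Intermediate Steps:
$o = 21$
$D = 43$ ($D = \left(3 \cdot 3 + 13\right) + 21 = \left(9 + 13\right) + 21 = 22 + 21 = 43$)
$\frac{1}{s{\left(98 \right)} + G{\left(D \right)}} = \frac{1}{98 + 43^{2}} = \frac{1}{98 + 1849} = \frac{1}{1947}$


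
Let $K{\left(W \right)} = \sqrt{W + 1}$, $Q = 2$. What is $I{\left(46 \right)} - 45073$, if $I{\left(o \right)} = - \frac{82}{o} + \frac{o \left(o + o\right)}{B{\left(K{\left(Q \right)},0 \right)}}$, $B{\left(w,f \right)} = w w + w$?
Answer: $- \frac{988052}{23} - \frac{2116 \sqrt{3}}{3} \approx -44180.0$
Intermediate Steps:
$K{\left(W \right)} = \sqrt{1 + W}$
$B{\left(w,f \right)} = w + w^{2}$ ($B{\left(w,f \right)} = w^{2} + w = w + w^{2}$)
$I{\left(o \right)} = - \frac{82}{o} + \frac{2 \sqrt{3} o^{2}}{3 \left(1 + \sqrt{3}\right)}$ ($I{\left(o \right)} = - \frac{82}{o} + \frac{o \left(o + o\right)}{\sqrt{1 + 2} \left(1 + \sqrt{1 + 2}\right)} = - \frac{82}{o} + \frac{o 2 o}{\sqrt{3} \left(1 + \sqrt{3}\right)} = - \frac{82}{o} + 2 o^{2} \frac{\sqrt{3}}{3 \left(1 + \sqrt{3}\right)} = - \frac{82}{o} + \frac{2 \sqrt{3} o^{2}}{3 \left(1 + \sqrt{3}\right)}$)
$I{\left(46 \right)} - 45073 = \frac{2 \left(-123 - 123 \sqrt{3} + \sqrt{3} \cdot 46^{3}\right)}{3 \cdot 46 \left(1 + \sqrt{3}\right)} - 45073 = \frac{2}{3} \cdot \frac{1}{46} \frac{1}{1 + \sqrt{3}} \left(-123 - 123 \sqrt{3} + \sqrt{3} \cdot 97336\right) - 45073 = \frac{2}{3} \cdot \frac{1}{46} \frac{1}{1 + \sqrt{3}} \left(-123 - 123 \sqrt{3} + 97336 \sqrt{3}\right) - 45073 = \frac{2}{3} \cdot \frac{1}{46} \frac{1}{1 + \sqrt{3}} \left(-123 + 97213 \sqrt{3}\right) - 45073 = \frac{-123 + 97213 \sqrt{3}}{69 \left(1 + \sqrt{3}\right)} - 45073 = -45073 + \frac{-123 + 97213 \sqrt{3}}{69 \left(1 + \sqrt{3}\right)}$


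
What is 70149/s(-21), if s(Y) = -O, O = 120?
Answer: -23383/40 ≈ -584.58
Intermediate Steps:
s(Y) = -120 (s(Y) = -1*120 = -120)
70149/s(-21) = 70149/(-120) = 70149*(-1/120) = -23383/40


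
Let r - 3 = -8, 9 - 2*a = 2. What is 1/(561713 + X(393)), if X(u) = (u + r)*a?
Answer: 1/563071 ≈ 1.7760e-6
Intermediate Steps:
a = 7/2 (a = 9/2 - ½*2 = 9/2 - 1 = 7/2 ≈ 3.5000)
r = -5 (r = 3 - 8 = -5)
X(u) = -35/2 + 7*u/2 (X(u) = (u - 5)*(7/2) = (-5 + u)*(7/2) = -35/2 + 7*u/2)
1/(561713 + X(393)) = 1/(561713 + (-35/2 + (7/2)*393)) = 1/(561713 + (-35/2 + 2751/2)) = 1/(561713 + 1358) = 1/563071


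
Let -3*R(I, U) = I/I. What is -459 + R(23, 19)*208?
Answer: -1585/3 ≈ -528.33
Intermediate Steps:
R(I, U) = -⅓ (R(I, U) = -I/(3*I) = -⅓*1 = -⅓)
-459 + R(23, 19)*208 = -459 - ⅓*208 = -459 - 208/3 = -1585/3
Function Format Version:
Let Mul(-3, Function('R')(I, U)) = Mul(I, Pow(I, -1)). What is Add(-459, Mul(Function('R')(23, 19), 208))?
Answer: Rational(-1585, 3) ≈ -528.33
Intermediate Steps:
Function('R')(I, U) = Rational(-1, 3) (Function('R')(I, U) = Mul(Rational(-1, 3), Mul(I, Pow(I, -1))) = Mul(Rational(-1, 3), 1) = Rational(-1, 3))
Add(-459, Mul(Function('R')(23, 19), 208)) = Add(-459, Mul(Rational(-1, 3), 208)) = Add(-459, Rational(-208, 3)) = Rational(-1585, 3)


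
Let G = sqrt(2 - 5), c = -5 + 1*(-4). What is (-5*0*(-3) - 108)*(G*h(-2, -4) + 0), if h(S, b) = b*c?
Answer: -3888*I*sqrt(3) ≈ -6734.2*I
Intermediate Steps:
c = -9 (c = -5 - 4 = -9)
h(S, b) = -9*b (h(S, b) = b*(-9) = -9*b)
G = I*sqrt(3) (G = sqrt(-3) = I*sqrt(3) ≈ 1.732*I)
(-5*0*(-3) - 108)*(G*h(-2, -4) + 0) = (-5*0*(-3) - 108)*((I*sqrt(3))*(-9*(-4)) + 0) = (0*(-3) - 108)*((I*sqrt(3))*36 + 0) = (0 - 108)*(36*I*sqrt(3) + 0) = -3888*I*sqrt(3)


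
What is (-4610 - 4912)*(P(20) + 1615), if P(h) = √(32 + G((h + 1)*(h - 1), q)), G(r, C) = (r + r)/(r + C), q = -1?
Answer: -15378030 - 9522*√1346633/199 ≈ -1.5434e+7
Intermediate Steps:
G(r, C) = 2*r/(C + r) (G(r, C) = (2*r)/(C + r) = 2*r/(C + r))
P(h) = √(32 + 2*(1 + h)*(-1 + h)/(-1 + (1 + h)*(-1 + h))) (P(h) = √(32 + 2*((h + 1)*(h - 1))/(-1 + (h + 1)*(h - 1))) = √(32 + 2*((1 + h)*(-1 + h))/(-1 + (1 + h)*(-1 + h))) = √(32 + 2*(1 + h)*(-1 + h)/(-1 + (1 + h)*(-1 + h))))
(-4610 - 4912)*(P(20) + 1615) = (-4610 - 4912)*(√2*√((-33 + 17*20²)/(-2 + 20²)) + 1615) = -9522*(√2*√((-33 + 17*400)/(-2 + 400)) + 1615) = -9522*(√2*√((-33 + 6800)/398) + 1615) = -9522*(√2*√((1/398)*6767) + 1615) = -9522*(√2*√(6767/398) + 1615) = -9522*(√2*(√2693266/398) + 1615) = -9522*(√1346633/199 + 1615) = -9522*(1615 + √1346633/199) = -15378030 - 9522*√1346633/199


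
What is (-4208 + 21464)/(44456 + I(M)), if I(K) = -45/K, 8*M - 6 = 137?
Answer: 308451/794606 ≈ 0.38818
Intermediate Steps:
M = 143/8 (M = ¾ + (⅛)*137 = ¾ + 137/8 = 143/8 ≈ 17.875)
(-4208 + 21464)/(44456 + I(M)) = (-4208 + 21464)/(44456 - 45/143/8) = 17256/(44456 - 45*8/143) = 17256/(44456 - 360/143) = 17256/(6356848/143) = 17256*(143/6356848) = 308451/794606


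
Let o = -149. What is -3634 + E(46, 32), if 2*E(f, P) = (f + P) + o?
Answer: -7339/2 ≈ -3669.5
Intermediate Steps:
E(f, P) = -149/2 + P/2 + f/2 (E(f, P) = ((f + P) - 149)/2 = ((P + f) - 149)/2 = (-149 + P + f)/2 = -149/2 + P/2 + f/2)
-3634 + E(46, 32) = -3634 + (-149/2 + (½)*32 + (½)*46) = -3634 + (-149/2 + 16 + 23) = -3634 - 71/2 = -7339/2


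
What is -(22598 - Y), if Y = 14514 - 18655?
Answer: -26739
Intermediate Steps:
Y = -4141
-(22598 - Y) = -(22598 - 1*(-4141)) = -(22598 + 4141) = -1*26739 = -26739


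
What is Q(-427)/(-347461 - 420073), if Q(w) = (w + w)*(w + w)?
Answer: -364658/383767 ≈ -0.95021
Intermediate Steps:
Q(w) = 4*w**2 (Q(w) = (2*w)*(2*w) = 4*w**2)
Q(-427)/(-347461 - 420073) = (4*(-427)**2)/(-347461 - 420073) = (4*182329)/(-767534) = 729316*(-1/767534) = -364658/383767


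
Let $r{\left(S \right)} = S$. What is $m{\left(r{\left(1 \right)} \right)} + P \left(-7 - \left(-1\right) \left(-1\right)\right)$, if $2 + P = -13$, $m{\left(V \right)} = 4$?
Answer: $124$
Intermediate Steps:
$P = -15$ ($P = -2 - 13 = -15$)
$m{\left(r{\left(1 \right)} \right)} + P \left(-7 - \left(-1\right) \left(-1\right)\right) = 4 - 15 \left(-7 - \left(-1\right) \left(-1\right)\right) = 4 - 15 \left(-7 - 1\right) = 4 - -120 = 4 + 120 = 124$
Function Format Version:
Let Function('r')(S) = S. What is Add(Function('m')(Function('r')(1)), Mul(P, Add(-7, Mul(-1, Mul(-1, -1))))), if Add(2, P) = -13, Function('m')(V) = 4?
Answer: 124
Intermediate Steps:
P = -15 (P = Add(-2, -13) = -15)
Add(Function('m')(Function('r')(1)), Mul(P, Add(-7, Mul(-1, Mul(-1, -1))))) = Add(4, Mul(-15, Add(-7, Mul(-1, Mul(-1, -1))))) = Add(4, Mul(-15, Add(-7, Mul(-1, 1)))) = Add(4, Mul(-15, Add(-7, -1))) = Add(4, Mul(-15, -8)) = Add(4, 120) = 124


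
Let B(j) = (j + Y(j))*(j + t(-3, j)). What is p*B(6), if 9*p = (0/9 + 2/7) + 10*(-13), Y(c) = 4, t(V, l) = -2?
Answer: -36320/63 ≈ -576.51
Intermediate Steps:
p = -908/63 (p = ((0/9 + 2/7) + 10*(-13))/9 = ((0*(⅑) + 2*(⅐)) - 130)/9 = ((0 + 2/7) - 130)/9 = (2/7 - 130)/9 = (⅑)*(-908/7) = -908/63 ≈ -14.413)
B(j) = (-2 + j)*(4 + j) (B(j) = (j + 4)*(j - 2) = (4 + j)*(-2 + j) = (-2 + j)*(4 + j))
p*B(6) = -908*(-8 + 6² + 2*6)/63 = -908*(-8 + 36 + 12)/63 = -908/63*40 = -36320/63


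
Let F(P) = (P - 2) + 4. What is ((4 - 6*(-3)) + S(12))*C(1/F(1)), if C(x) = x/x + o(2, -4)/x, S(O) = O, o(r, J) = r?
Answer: 238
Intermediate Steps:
F(P) = 2 + P (F(P) = (-2 + P) + 4 = 2 + P)
C(x) = 1 + 2/x (C(x) = x/x + 2/x = 1 + 2/x)
((4 - 6*(-3)) + S(12))*C(1/F(1)) = ((4 - 6*(-3)) + 12)*((2 + 1/(2 + 1))/(1/(2 + 1))) = ((4 + 18) + 12)*((2 + 1/3)/(1/3)) = (22 + 12)*((2 + 1/3)/(1/3)) = 34*(3*(7/3)) = 34*7 = 238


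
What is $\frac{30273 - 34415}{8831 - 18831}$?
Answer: $\frac{2071}{5000} \approx 0.4142$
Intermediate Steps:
$\frac{30273 - 34415}{8831 - 18831} = - \frac{4142}{-10000} = \left(-4142\right) \left(- \frac{1}{10000}\right) = \frac{2071}{5000}$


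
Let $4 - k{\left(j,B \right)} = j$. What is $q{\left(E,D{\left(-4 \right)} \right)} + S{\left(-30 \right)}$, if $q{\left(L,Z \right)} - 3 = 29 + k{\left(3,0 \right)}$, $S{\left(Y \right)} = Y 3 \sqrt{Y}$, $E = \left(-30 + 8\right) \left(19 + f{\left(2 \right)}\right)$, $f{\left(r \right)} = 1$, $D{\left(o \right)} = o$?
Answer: $33 - 90 i \sqrt{30} \approx 33.0 - 492.95 i$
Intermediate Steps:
$k{\left(j,B \right)} = 4 - j$
$E = -440$ ($E = \left(-30 + 8\right) \left(19 + 1\right) = \left(-22\right) 20 = -440$)
$S{\left(Y \right)} = 3 Y^{\frac{3}{2}}$
$q{\left(L,Z \right)} = 33$ ($q{\left(L,Z \right)} = 3 + \left(29 + \left(4 - 3\right)\right) = 3 + \left(29 + 1\right) = 3 + 30 = 33$)
$q{\left(E,D{\left(-4 \right)} \right)} + S{\left(-30 \right)} = 33 + 3 \left(-30\right)^{\frac{3}{2}} = 33 + 3 \left(- 30 i \sqrt{30}\right) = 33 - 90 i \sqrt{30}$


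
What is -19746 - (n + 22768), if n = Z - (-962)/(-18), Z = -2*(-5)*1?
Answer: -382235/9 ≈ -42471.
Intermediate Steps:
Z = 10 (Z = 10*1 = 10)
n = -391/9 (n = 10 - (-962)/(-18) = 10 - (-962)*(-1)/18 = 10 - 13*37/9 = 10 - 481/9 = -391/9 ≈ -43.444)
-19746 - (n + 22768) = -19746 - (-391/9 + 22768) = -19746 - 1*204521/9 = -19746 - 204521/9 = -382235/9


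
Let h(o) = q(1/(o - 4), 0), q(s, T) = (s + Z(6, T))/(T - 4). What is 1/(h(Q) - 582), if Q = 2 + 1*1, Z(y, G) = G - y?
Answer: -4/2321 ≈ -0.0017234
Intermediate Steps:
Q = 3 (Q = 2 + 1 = 3)
q(s, T) = (-6 + T + s)/(-4 + T) (q(s, T) = (s + (T - 1*6))/(T - 4) = (s + (T - 6))/(-4 + T) = (s + (-6 + T))/(-4 + T) = (-6 + T + s)/(-4 + T))
h(o) = 3/2 - 1/(4*(-4 + o)) (h(o) = (-6 + 0 + 1/(o - 4))/(-4 + 0) = (-6 + 0 + 1/(-4 + o))/(-4) = -(-6 + 1/(-4 + o))/4 = 3/2 - 1/(4*(-4 + o)))
1/(h(Q) - 582) = 1/((-25 + 6*3)/(4*(-4 + 3)) - 582) = 1/((1/4)*(-25 + 18)/(-1) - 582) = 1/((1/4)*(-1)*(-7) - 582) = 1/(7/4 - 582) = 1/(-2321/4) = -4/2321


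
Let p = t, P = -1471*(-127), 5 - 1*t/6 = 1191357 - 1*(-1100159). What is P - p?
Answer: 13935883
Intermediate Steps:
t = -13749066 (t = 30 - 6*(1191357 - 1*(-1100159)) = 30 - 6*(1191357 + 1100159) = 30 - 6*2291516 = 30 - 13749096 = -13749066)
P = 186817
p = -13749066
P - p = 186817 - 1*(-13749066) = 186817 + 13749066 = 13935883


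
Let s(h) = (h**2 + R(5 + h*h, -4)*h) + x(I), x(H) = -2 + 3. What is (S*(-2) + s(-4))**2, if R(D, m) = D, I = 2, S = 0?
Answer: 4489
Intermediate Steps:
x(H) = 1
s(h) = 1 + h**2 + h*(5 + h**2) (s(h) = (h**2 + (5 + h*h)*h) + 1 = (h**2 + (5 + h**2)*h) + 1 = (h**2 + h*(5 + h**2)) + 1 = 1 + h**2 + h*(5 + h**2))
(S*(-2) + s(-4))**2 = (0*(-2) + (1 + (-4)**2 - 4*(5 + (-4)**2)))**2 = (0 + (1 + 16 - 4*(5 + 16)))**2 = (0 + (1 + 16 - 4*21))**2 = (0 + (1 + 16 - 84))**2 = (0 - 67)**2 = (-67)**2 = 4489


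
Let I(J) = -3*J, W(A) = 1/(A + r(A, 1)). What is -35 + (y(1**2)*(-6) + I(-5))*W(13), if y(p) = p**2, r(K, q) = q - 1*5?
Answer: -34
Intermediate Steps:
r(K, q) = -5 + q (r(K, q) = q - 5 = -5 + q)
W(A) = 1/(-4 + A) (W(A) = 1/(A + (-5 + 1)) = 1/(A - 4) = 1/(-4 + A))
-35 + (y(1**2)*(-6) + I(-5))*W(13) = -35 + ((1**2)**2*(-6) - 3*(-5))/(-4 + 13) = -35 + (1**2*(-6) + 15)/9 = -35 + (1*(-6) + 15)*(1/9) = -35 + (-6 + 15)*(1/9) = -35 + 9*(1/9) = -35 + 1 = -34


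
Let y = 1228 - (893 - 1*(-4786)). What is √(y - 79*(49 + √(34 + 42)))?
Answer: √(-8322 - 158*√19) ≈ 94.925*I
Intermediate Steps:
y = -4451 (y = 1228 - (893 + 4786) = 1228 - 1*5679 = 1228 - 5679 = -4451)
√(y - 79*(49 + √(34 + 42))) = √(-4451 - 79*(49 + √(34 + 42))) = √(-4451 - 79*(49 + √76)) = √(-4451 - 79*(49 + 2*√19)) = √(-4451 + (-3871 - 158*√19)) = √(-8322 - 158*√19)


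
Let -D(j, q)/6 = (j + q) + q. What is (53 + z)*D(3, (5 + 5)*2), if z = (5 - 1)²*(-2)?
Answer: -5418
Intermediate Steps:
D(j, q) = -12*q - 6*j (D(j, q) = -6*((j + q) + q) = -6*(j + 2*q) = -12*q - 6*j)
z = -32 (z = 4²*(-2) = 16*(-2) = -32)
(53 + z)*D(3, (5 + 5)*2) = (53 - 32)*(-12*(5 + 5)*2 - 6*3) = 21*(-120*2 - 18) = 21*(-12*20 - 18) = 21*(-240 - 18) = 21*(-258) = -5418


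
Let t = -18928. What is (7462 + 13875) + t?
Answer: 2409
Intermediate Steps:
(7462 + 13875) + t = (7462 + 13875) - 18928 = 21337 - 18928 = 2409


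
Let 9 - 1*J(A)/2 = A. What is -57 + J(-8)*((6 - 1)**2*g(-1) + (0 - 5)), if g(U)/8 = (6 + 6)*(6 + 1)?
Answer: 570973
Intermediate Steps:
J(A) = 18 - 2*A
g(U) = 672 (g(U) = 8*((6 + 6)*(6 + 1)) = 8*(12*7) = 8*84 = 672)
-57 + J(-8)*((6 - 1)**2*g(-1) + (0 - 5)) = -57 + (18 - 2*(-8))*((6 - 1)**2*672 + (0 - 5)) = -57 + (18 + 16)*(5**2*672 - 5) = -57 + 34*(25*672 - 5) = -57 + 34*(16800 - 5) = -57 + 34*16795 = -57 + 571030 = 570973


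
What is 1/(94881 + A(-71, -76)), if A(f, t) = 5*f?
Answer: 1/94526 ≈ 1.0579e-5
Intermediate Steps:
1/(94881 + A(-71, -76)) = 1/(94881 + 5*(-71)) = 1/(94881 - 355) = 1/94526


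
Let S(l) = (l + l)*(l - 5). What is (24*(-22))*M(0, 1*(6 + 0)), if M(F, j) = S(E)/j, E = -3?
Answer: -4224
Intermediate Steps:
S(l) = 2*l*(-5 + l) (S(l) = (2*l)*(-5 + l) = 2*l*(-5 + l))
M(F, j) = 48/j (M(F, j) = (2*(-3)*(-5 - 3))/j = (2*(-3)*(-8))/j = 48/j)
(24*(-22))*M(0, 1*(6 + 0)) = (24*(-22))*(48/((1*(6 + 0)))) = -25344/(1*6) = -25344/6 = -528*8 = -4224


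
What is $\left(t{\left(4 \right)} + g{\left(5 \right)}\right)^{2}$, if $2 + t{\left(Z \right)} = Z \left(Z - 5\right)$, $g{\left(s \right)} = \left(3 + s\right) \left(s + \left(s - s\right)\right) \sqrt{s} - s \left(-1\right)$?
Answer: $8001 - 80 \sqrt{5} \approx 7822.1$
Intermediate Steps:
$g{\left(s \right)} = s + s^{\frac{3}{2}} \left(3 + s\right)$ ($g{\left(s \right)} = \left(3 + s\right) \left(s + 0\right) \sqrt{s} - - s = \left(3 + s\right) s \sqrt{s} + s = s \left(3 + s\right) \sqrt{s} + s = s^{\frac{3}{2}} \left(3 + s\right) + s = s + s^{\frac{3}{2}} \left(3 + s\right)$)
$t{\left(Z \right)} = -2 + Z \left(-5 + Z\right)$ ($t{\left(Z \right)} = -2 + Z \left(Z - 5\right) = -2 + Z \left(-5 + Z\right)$)
$\left(t{\left(4 \right)} + g{\left(5 \right)}\right)^{2} = \left(\left(-2 + 4^{2} - 20\right) + \left(5 + 5^{\frac{5}{2}} + 3 \cdot 5^{\frac{3}{2}}\right)\right)^{2} = \left(\left(-2 + 16 - 20\right) + \left(5 + 25 \sqrt{5} + 3 \cdot 5 \sqrt{5}\right)\right)^{2} = \left(-6 + \left(5 + 25 \sqrt{5} + 15 \sqrt{5}\right)\right)^{2} = \left(-6 + \left(5 + 40 \sqrt{5}\right)\right)^{2} = \left(-1 + 40 \sqrt{5}\right)^{2}$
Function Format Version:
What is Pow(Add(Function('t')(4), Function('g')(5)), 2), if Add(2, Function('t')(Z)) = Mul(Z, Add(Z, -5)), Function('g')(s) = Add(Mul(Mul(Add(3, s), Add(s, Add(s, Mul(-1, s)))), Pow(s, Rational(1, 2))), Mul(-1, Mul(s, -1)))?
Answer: Add(8001, Mul(-80, Pow(5, Rational(1, 2)))) ≈ 7822.1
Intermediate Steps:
Function('g')(s) = Add(s, Mul(Pow(s, Rational(3, 2)), Add(3, s))) (Function('g')(s) = Add(Mul(Mul(Add(3, s), Add(s, 0)), Pow(s, Rational(1, 2))), Mul(-1, Mul(-1, s))) = Add(Mul(Mul(Add(3, s), s), Pow(s, Rational(1, 2))), s) = Add(Mul(Mul(s, Add(3, s)), Pow(s, Rational(1, 2))), s) = Add(Mul(Pow(s, Rational(3, 2)), Add(3, s)), s) = Add(s, Mul(Pow(s, Rational(3, 2)), Add(3, s))))
Function('t')(Z) = Add(-2, Mul(Z, Add(-5, Z))) (Function('t')(Z) = Add(-2, Mul(Z, Add(Z, -5))) = Add(-2, Mul(Z, Add(-5, Z))))
Pow(Add(Function('t')(4), Function('g')(5)), 2) = Pow(Add(Add(-2, Pow(4, 2), Mul(-5, 4)), Add(5, Pow(5, Rational(5, 2)), Mul(3, Pow(5, Rational(3, 2))))), 2) = Pow(Add(Add(-2, 16, -20), Add(5, Mul(25, Pow(5, Rational(1, 2))), Mul(3, Mul(5, Pow(5, Rational(1, 2)))))), 2) = Pow(Add(-6, Add(5, Mul(25, Pow(5, Rational(1, 2))), Mul(15, Pow(5, Rational(1, 2))))), 2) = Pow(Add(-6, Add(5, Mul(40, Pow(5, Rational(1, 2))))), 2) = Pow(Add(-1, Mul(40, Pow(5, Rational(1, 2)))), 2)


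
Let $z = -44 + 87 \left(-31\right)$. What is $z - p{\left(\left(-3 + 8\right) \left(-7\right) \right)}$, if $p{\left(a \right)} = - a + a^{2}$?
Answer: $-4001$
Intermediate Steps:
$p{\left(a \right)} = a^{2} - a$
$z = -2741$ ($z = -44 - 2697 = -2741$)
$z - p{\left(\left(-3 + 8\right) \left(-7\right) \right)} = -2741 - \left(-3 + 8\right) \left(-7\right) \left(-1 + \left(-3 + 8\right) \left(-7\right)\right) = -2741 - 5 \left(-7\right) \left(-1 + 5 \left(-7\right)\right) = -2741 - - 35 \left(-1 - 35\right) = -2741 - \left(-35\right) \left(-36\right) = -2741 - 1260 = -4001$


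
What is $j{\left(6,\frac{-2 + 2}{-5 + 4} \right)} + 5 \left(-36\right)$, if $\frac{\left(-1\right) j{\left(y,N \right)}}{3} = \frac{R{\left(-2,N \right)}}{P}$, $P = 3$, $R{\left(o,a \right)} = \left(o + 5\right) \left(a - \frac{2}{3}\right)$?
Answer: $-178$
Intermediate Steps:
$R{\left(o,a \right)} = \left(5 + o\right) \left(- \frac{2}{3} + a\right)$ ($R{\left(o,a \right)} = \left(5 + o\right) \left(a - \frac{2}{3}\right) = \left(5 + o\right) \left(- \frac{2}{3} + a\right)$)
$j{\left(y,N \right)} = 2 - 3 N$ ($j{\left(y,N \right)} = - 3 \frac{- \frac{10}{3} + 5 N - - \frac{4}{3} + N \left(-2\right)}{3} = - 3 \left(- \frac{10}{3} + 5 N + \frac{4}{3} - 2 N\right) \frac{1}{3} = - 3 \left(-2 + 3 N\right) \frac{1}{3} = - 3 \left(- \frac{2}{3} + N\right) = 2 - 3 N$)
$j{\left(6,\frac{-2 + 2}{-5 + 4} \right)} + 5 \left(-36\right) = \left(2 - 3 \frac{-2 + 2}{-5 + 4}\right) + 5 \left(-36\right) = \left(2 - 3 \frac{0}{-1}\right) - 180 = \left(2 - 3 \cdot 0 \left(-1\right)\right) - 180 = \left(2 - 0\right) - 180 = \left(2 + 0\right) - 180 = 2 - 180 = -178$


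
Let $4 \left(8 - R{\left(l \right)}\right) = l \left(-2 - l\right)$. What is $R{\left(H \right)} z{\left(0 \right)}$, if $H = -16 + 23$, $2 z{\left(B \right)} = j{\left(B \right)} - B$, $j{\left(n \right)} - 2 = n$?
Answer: $\frac{95}{4} \approx 23.75$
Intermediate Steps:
$j{\left(n \right)} = 2 + n$
$z{\left(B \right)} = 1$ ($z{\left(B \right)} = \frac{\left(2 + B\right) - B}{2} = \frac{1}{2} \cdot 2 = 1$)
$H = 7$
$R{\left(l \right)} = 8 - \frac{l \left(-2 - l\right)}{4}$
$R{\left(H \right)} z{\left(0 \right)} = \left(8 + \frac{1}{2} \cdot 7 + \frac{7^{2}}{4}\right) 1 = \left(8 + \frac{7}{2} + \frac{1}{4} \cdot 49\right) 1 = \left(8 + \frac{7}{2} + \frac{49}{4}\right) 1 = \frac{95}{4} \cdot 1 = \frac{95}{4}$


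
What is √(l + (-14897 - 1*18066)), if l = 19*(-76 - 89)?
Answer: I*√36098 ≈ 189.99*I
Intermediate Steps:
l = -3135 (l = 19*(-165) = -3135)
√(l + (-14897 - 1*18066)) = √(-3135 + (-14897 - 1*18066)) = √(-3135 + (-14897 - 18066)) = √(-3135 - 32963) = √(-36098) = I*√36098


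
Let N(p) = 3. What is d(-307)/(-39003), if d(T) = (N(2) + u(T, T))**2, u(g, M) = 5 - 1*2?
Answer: -12/13001 ≈ -0.00092301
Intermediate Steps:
u(g, M) = 3 (u(g, M) = 5 - 2 = 3)
d(T) = 36 (d(T) = (3 + 3)**2 = 6**2 = 36)
d(-307)/(-39003) = 36/(-39003) = 36*(-1/39003) = -12/13001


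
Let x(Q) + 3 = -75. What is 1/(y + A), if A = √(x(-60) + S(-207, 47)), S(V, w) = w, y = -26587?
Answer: -26587/706868600 - I*√31/706868600 ≈ -3.7612e-5 - 7.8767e-9*I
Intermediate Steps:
x(Q) = -78 (x(Q) = -3 - 75 = -78)
A = I*√31 (A = √(-78 + 47) = √(-31) = I*√31 ≈ 5.5678*I)
1/(y + A) = 1/(-26587 + I*√31)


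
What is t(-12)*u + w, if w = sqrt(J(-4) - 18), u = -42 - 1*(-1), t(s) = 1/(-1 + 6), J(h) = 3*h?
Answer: -41/5 + I*sqrt(30) ≈ -8.2 + 5.4772*I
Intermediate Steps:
t(s) = 1/5
u = -41 (u = -42 + 1 = -41)
w = I*sqrt(30) (w = sqrt(3*(-4) - 18) = sqrt(-12 - 18) = sqrt(-30) = I*sqrt(30) ≈ 5.4772*I)
t(-12)*u + w = (1/5)*(-41) + I*sqrt(30) = -41/5 + I*sqrt(30)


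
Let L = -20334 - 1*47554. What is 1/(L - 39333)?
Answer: -1/107221 ≈ -9.3265e-6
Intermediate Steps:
L = -67888 (L = -20334 - 47554 = -67888)
1/(L - 39333) = 1/(-67888 - 39333) = 1/(-107221) = -1/107221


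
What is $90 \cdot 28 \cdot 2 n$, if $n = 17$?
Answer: $85680$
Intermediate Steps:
$90 \cdot 28 \cdot 2 n = 90 \cdot 28 \cdot 2 \cdot 17 = 2520 \cdot 34 = 85680$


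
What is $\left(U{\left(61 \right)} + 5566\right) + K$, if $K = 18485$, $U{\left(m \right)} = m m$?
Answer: $27772$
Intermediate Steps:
$U{\left(m \right)} = m^{2}$
$\left(U{\left(61 \right)} + 5566\right) + K = \left(61^{2} + 5566\right) + 18485 = \left(3721 + 5566\right) + 18485 = 9287 + 18485 = 27772$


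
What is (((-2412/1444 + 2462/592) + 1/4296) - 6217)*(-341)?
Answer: 30400069145149/14345418 ≈ 2.1191e+6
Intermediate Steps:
(((-2412/1444 + 2462/592) + 1/4296) - 6217)*(-341) = (((-2412*1/1444 + 2462*(1/592)) + 1/4296) - 6217)*(-341) = (((-603/361 + 1231/296) + 1/4296) - 6217)*(-341) = ((265903/106856 + 1/4296) - 6217)*(-341) = (35700817/14345418 - 6217)*(-341) = -89149762889/14345418*(-341) = 30400069145149/14345418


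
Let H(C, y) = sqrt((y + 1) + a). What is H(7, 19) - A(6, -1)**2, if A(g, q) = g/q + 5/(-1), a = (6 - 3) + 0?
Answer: -121 + sqrt(23) ≈ -116.20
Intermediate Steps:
a = 3 (a = 3 + 0 = 3)
A(g, q) = -5 + g/q (A(g, q) = g/q + 5*(-1) = g/q - 5 = -5 + g/q)
H(C, y) = sqrt(4 + y) (H(C, y) = sqrt((y + 1) + 3) = sqrt((1 + y) + 3) = sqrt(4 + y))
H(7, 19) - A(6, -1)**2 = sqrt(4 + 19) - (-5 + 6/(-1))**2 = sqrt(23) - (-5 + 6*(-1))**2 = sqrt(23) - (-5 - 6)**2 = sqrt(23) - 1*(-11)**2 = sqrt(23) - 1*121 = sqrt(23) - 121 = -121 + sqrt(23)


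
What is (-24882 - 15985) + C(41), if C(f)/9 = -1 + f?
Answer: -40507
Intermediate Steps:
C(f) = -9 + 9*f (C(f) = 9*(-1 + f) = -9 + 9*f)
(-24882 - 15985) + C(41) = (-24882 - 15985) + (-9 + 9*41) = -40867 + (-9 + 369) = -40867 + 360 = -40507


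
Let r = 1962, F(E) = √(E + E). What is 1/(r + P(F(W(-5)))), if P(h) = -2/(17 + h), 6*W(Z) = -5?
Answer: 285127/559385822 - I*√15/1678157466 ≈ 0.00050971 - 2.3079e-9*I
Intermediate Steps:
W(Z) = -⅚ (W(Z) = (⅙)*(-5) = -⅚)
F(E) = √2*√E (F(E) = √(2*E) = √2*√E)
1/(r + P(F(W(-5)))) = 1/(1962 - 2/(17 + √2*√(-⅚))) = 1/(1962 - 2/(17 + √2*(I*√30/6))) = 1/(1962 - 2/(17 + I*√15/3))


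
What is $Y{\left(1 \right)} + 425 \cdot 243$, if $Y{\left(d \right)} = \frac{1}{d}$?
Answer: $103276$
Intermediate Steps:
$Y{\left(1 \right)} + 425 \cdot 243 = 1^{-1} + 425 \cdot 243 = 1 + 103275 = 103276$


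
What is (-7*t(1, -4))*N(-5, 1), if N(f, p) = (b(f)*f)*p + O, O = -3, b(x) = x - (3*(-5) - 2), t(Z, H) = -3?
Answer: -1323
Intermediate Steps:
b(x) = 17 + x (b(x) = x - (-15 - 2) = x - 1*(-17) = x + 17 = 17 + x)
N(f, p) = -3 + f*p*(17 + f) (N(f, p) = ((17 + f)*f)*p - 3 = (f*(17 + f))*p - 3 = f*p*(17 + f) - 3 = -3 + f*p*(17 + f))
(-7*t(1, -4))*N(-5, 1) = (-7*(-3))*(-3 - 5*1*(17 - 5)) = 21*(-3 - 5*1*12) = 21*(-3 - 60) = 21*(-63) = -1323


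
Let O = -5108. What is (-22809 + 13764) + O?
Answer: -14153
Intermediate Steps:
(-22809 + 13764) + O = (-22809 + 13764) - 5108 = -9045 - 5108 = -14153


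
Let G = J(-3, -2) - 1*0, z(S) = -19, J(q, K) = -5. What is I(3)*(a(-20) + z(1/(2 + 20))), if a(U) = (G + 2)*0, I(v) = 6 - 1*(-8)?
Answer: -266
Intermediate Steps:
I(v) = 14 (I(v) = 6 + 8 = 14)
G = -5 (G = -5 - 1*0 = -5 + 0 = -5)
a(U) = 0 (a(U) = (-5 + 2)*0 = -3*0 = 0)
I(3)*(a(-20) + z(1/(2 + 20))) = 14*(0 - 19) = 14*(-19) = -266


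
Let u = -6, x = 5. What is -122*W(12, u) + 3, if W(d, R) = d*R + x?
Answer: 8177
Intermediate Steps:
W(d, R) = 5 + R*d (W(d, R) = d*R + 5 = R*d + 5 = 5 + R*d)
-122*W(12, u) + 3 = -122*(5 - 6*12) + 3 = -122*(5 - 72) + 3 = -122*(-67) + 3 = 8174 + 3 = 8177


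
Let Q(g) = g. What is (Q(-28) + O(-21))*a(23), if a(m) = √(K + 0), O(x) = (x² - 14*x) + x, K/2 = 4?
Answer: 1372*√2 ≈ 1940.3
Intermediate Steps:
K = 8 (K = 2*4 = 8)
O(x) = x² - 13*x
a(m) = 2*√2 (a(m) = √(8 + 0) = √8 = 2*√2)
(Q(-28) + O(-21))*a(23) = (-28 - 21*(-13 - 21))*(2*√2) = (-28 - 21*(-34))*(2*√2) = (-28 + 714)*(2*√2) = 686*(2*√2) = 1372*√2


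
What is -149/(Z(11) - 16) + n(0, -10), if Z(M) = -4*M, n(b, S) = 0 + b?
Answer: 149/60 ≈ 2.4833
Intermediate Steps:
n(b, S) = b
-149/(Z(11) - 16) + n(0, -10) = -149/(-4*11 - 16) + 0 = -149/(-44 - 16) + 0 = -149/(-60) + 0 = -1/60*(-149) + 0 = 149/60 + 0 = 149/60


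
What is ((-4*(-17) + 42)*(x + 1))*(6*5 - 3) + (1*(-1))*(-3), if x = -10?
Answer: -26727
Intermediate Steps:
((-4*(-17) + 42)*(x + 1))*(6*5 - 3) + (1*(-1))*(-3) = ((-4*(-17) + 42)*(-10 + 1))*(6*5 - 3) + (1*(-1))*(-3) = ((68 + 42)*(-9))*(30 - 3) - 1*(-3) = (110*(-9))*27 + 3 = -990*27 + 3 = -26730 + 3 = -26727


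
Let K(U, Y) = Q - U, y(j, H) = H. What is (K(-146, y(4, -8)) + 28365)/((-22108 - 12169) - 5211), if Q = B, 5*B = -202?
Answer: -142353/197440 ≈ -0.72099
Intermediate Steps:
B = -202/5 (B = (⅕)*(-202) = -202/5 ≈ -40.400)
Q = -202/5 ≈ -40.400
K(U, Y) = -202/5 - U
(K(-146, y(4, -8)) + 28365)/((-22108 - 12169) - 5211) = ((-202/5 - 1*(-146)) + 28365)/((-22108 - 12169) - 5211) = ((-202/5 + 146) + 28365)/(-34277 - 5211) = (528/5 + 28365)/(-39488) = (142353/5)*(-1/39488) = -142353/197440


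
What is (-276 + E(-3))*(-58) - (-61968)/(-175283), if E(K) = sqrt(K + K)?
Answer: 2805868296/175283 - 58*I*sqrt(6) ≈ 16008.0 - 142.07*I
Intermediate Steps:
E(K) = sqrt(2)*sqrt(K) (E(K) = sqrt(2*K) = sqrt(2)*sqrt(K))
(-276 + E(-3))*(-58) - (-61968)/(-175283) = (-276 + sqrt(2)*sqrt(-3))*(-58) - (-61968)/(-175283) = (-276 + sqrt(2)*(I*sqrt(3)))*(-58) - (-61968)*(-1)/175283 = (-276 + I*sqrt(6))*(-58) - 1*61968/175283 = (16008 - 58*I*sqrt(6)) - 61968/175283 = 2805868296/175283 - 58*I*sqrt(6)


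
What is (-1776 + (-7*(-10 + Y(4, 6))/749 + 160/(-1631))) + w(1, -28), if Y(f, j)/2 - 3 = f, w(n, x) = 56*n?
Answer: -300192884/174517 ≈ -1720.1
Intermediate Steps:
Y(f, j) = 6 + 2*f
(-1776 + (-7*(-10 + Y(4, 6))/749 + 160/(-1631))) + w(1, -28) = (-1776 + (-7*(-10 + (6 + 2*4))/749 + 160/(-1631))) + 56*1 = (-1776 + (-7*(-10 + (6 + 8))*(1/749) + 160*(-1/1631))) + 56 = (-1776 + (-7*(-10 + 14)*(1/749) - 160/1631)) + 56 = (-1776 + (-7*4*(1/749) - 160/1631)) + 56 = (-1776 + (-28*1/749 - 160/1631)) + 56 = (-1776 + (-4/107 - 160/1631)) + 56 = (-1776 - 23644/174517) + 56 = -309965836/174517 + 56 = -300192884/174517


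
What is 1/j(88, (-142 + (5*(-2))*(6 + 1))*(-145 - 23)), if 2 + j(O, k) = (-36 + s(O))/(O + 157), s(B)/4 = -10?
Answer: -245/566 ≈ -0.43286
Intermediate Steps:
s(B) = -40 (s(B) = 4*(-10) = -40)
j(O, k) = -2 - 76/(157 + O) (j(O, k) = -2 + (-36 - 40)/(O + 157) = -2 - 76/(157 + O))
1/j(88, (-142 + (5*(-2))*(6 + 1))*(-145 - 23)) = 1/(2*(-195 - 1*88)/(157 + 88)) = 1/(2*(-195 - 88)/245) = 1/(2*(1/245)*(-283)) = 1/(-566/245) = -245/566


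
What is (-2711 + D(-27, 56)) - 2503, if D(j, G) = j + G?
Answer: -5185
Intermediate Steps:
D(j, G) = G + j
(-2711 + D(-27, 56)) - 2503 = (-2711 + (56 - 27)) - 2503 = (-2711 + 29) - 2503 = -2682 - 2503 = -5185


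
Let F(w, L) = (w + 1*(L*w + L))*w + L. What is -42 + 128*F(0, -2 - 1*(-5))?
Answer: 342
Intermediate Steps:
F(w, L) = L + w*(L + w + L*w) (F(w, L) = (w + 1*(L + L*w))*w + L = (w + (L + L*w))*w + L = (L + w + L*w)*w + L = w*(L + w + L*w) + L = L + w*(L + w + L*w))
-42 + 128*F(0, -2 - 1*(-5)) = -42 + 128*((-2 - 1*(-5)) + 0**2 + (-2 - 1*(-5))*0 + (-2 - 1*(-5))*0**2) = -42 + 128*((-2 + 5) + 0 + (-2 + 5)*0 + (-2 + 5)*0) = -42 + 128*(3 + 0 + 3*0 + 3*0) = -42 + 128*(3 + 0 + 0 + 0) = -42 + 128*3 = -42 + 384 = 342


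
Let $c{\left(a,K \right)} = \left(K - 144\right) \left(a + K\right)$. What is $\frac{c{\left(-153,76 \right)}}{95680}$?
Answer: $\frac{1309}{23920} \approx 0.054724$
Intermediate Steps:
$c{\left(a,K \right)} = \left(-144 + K\right) \left(K + a\right)$
$\frac{c{\left(-153,76 \right)}}{95680} = \frac{76^{2} - 10944 - -22032 + 76 \left(-153\right)}{95680} = \left(5776 - 10944 + 22032 - 11628\right) \frac{1}{95680} = 5236 \cdot \frac{1}{95680} = \frac{1309}{23920}$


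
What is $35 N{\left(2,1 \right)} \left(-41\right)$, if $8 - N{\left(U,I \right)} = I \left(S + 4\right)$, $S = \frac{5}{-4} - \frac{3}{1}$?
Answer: $- \frac{47355}{4} \approx -11839.0$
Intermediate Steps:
$S = - \frac{17}{4}$ ($S = 5 \left(- \frac{1}{4}\right) - 3 = - \frac{5}{4} - 3 = - \frac{17}{4} \approx -4.25$)
$N{\left(U,I \right)} = 8 + \frac{I}{4}$ ($N{\left(U,I \right)} = 8 - I \left(- \frac{17}{4} + 4\right) = 8 - I \left(- \frac{1}{4}\right) = 8 - - \frac{I}{4} = 8 + \frac{I}{4}$)
$35 N{\left(2,1 \right)} \left(-41\right) = 35 \left(8 + \frac{1}{4} \cdot 1\right) \left(-41\right) = 35 \left(8 + \frac{1}{4}\right) \left(-41\right) = 35 \cdot \frac{33}{4} \left(-41\right) = \frac{1155}{4} \left(-41\right) = - \frac{47355}{4}$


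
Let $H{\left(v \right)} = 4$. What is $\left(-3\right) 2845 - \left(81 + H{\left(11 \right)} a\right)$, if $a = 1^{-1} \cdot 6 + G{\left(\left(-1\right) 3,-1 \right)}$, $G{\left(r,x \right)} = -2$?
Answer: $-8632$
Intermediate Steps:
$a = 4$ ($a = 1^{-1} \cdot 6 - 2 = 1 \cdot 6 - 2 = 6 - 2 = 4$)
$\left(-3\right) 2845 - \left(81 + H{\left(11 \right)} a\right) = \left(-3\right) 2845 - \left(81 + 4 \cdot 4\right) = -8535 - \left(81 + 16\right) = -8535 - 97 = -8632$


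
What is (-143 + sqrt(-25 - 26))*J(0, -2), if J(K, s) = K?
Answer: 0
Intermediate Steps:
(-143 + sqrt(-25 - 26))*J(0, -2) = (-143 + sqrt(-25 - 26))*0 = (-143 + sqrt(-51))*0 = (-143 + I*sqrt(51))*0 = 0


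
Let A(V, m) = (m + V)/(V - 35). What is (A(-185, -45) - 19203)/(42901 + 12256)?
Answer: -422443/1213454 ≈ -0.34813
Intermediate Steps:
A(V, m) = (V + m)/(-35 + V)
(A(-185, -45) - 19203)/(42901 + 12256) = ((-185 - 45)/(-35 - 185) - 19203)/(42901 + 12256) = (-230/(-220) - 19203)/55157 = (-1/220*(-230) - 19203)*(1/55157) = (23/22 - 19203)*(1/55157) = -422443/22*1/55157 = -422443/1213454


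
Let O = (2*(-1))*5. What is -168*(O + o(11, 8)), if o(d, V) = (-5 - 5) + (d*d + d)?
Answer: -18816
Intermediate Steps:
O = -10 (O = -2*5 = -10)
o(d, V) = -10 + d + d**2 (o(d, V) = -10 + (d**2 + d) = -10 + (d + d**2) = -10 + d + d**2)
-168*(O + o(11, 8)) = -168*(-10 + (-10 + 11 + 11**2)) = -168*(-10 + (-10 + 11 + 121)) = -168*(-10 + 122) = -168*112 = -18816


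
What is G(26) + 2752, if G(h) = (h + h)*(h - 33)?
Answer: 2388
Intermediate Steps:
G(h) = 2*h*(-33 + h) (G(h) = (2*h)*(-33 + h) = 2*h*(-33 + h))
G(26) + 2752 = 2*26*(-33 + 26) + 2752 = 2*26*(-7) + 2752 = -364 + 2752 = 2388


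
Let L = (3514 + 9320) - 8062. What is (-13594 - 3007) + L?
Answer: -11829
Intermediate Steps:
L = 4772 (L = 12834 - 8062 = 4772)
(-13594 - 3007) + L = (-13594 - 3007) + 4772 = -16601 + 4772 = -11829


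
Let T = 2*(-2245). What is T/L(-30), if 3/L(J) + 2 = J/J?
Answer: 4490/3 ≈ 1496.7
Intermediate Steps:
L(J) = -3 (L(J) = 3/(-2 + J/J) = 3/(-2 + 1) = 3/(-1) = 3*(-1) = -3)
T = -4490
T/L(-30) = -4490/(-3) = -4490*(-1/3) = 4490/3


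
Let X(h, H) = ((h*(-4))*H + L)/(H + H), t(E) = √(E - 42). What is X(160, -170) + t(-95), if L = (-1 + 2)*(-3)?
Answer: -108797/340 + I*√137 ≈ -319.99 + 11.705*I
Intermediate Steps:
t(E) = √(-42 + E)
L = -3 (L = 1*(-3) = -3)
X(h, H) = (-3 - 4*H*h)/(2*H) (X(h, H) = ((h*(-4))*H - 3)/(H + H) = ((-4*h)*H - 3)/((2*H)) = (-4*H*h - 3)*(1/(2*H)) = (-3 - 4*H*h)*(1/(2*H)) = (-3 - 4*H*h)/(2*H))
X(160, -170) + t(-95) = (-2*160 - 3/2/(-170)) + √(-42 - 95) = (-320 - 3/2*(-1/170)) + √(-137) = (-320 + 3/340) + I*√137 = -108797/340 + I*√137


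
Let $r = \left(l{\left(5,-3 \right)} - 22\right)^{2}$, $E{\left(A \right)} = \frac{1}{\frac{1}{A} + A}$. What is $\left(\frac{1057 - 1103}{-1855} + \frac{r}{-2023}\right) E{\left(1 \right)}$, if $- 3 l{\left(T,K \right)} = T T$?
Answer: $- \frac{2074819}{9649710} \approx -0.21501$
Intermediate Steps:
$E{\left(A \right)} = \frac{1}{A + \frac{1}{A}}$
$l{\left(T,K \right)} = - \frac{T^{2}}{3}$ ($l{\left(T,K \right)} = - \frac{T T}{3} = - \frac{T^{2}}{3}$)
$r = \frac{8281}{9}$ ($r = \left(- \frac{5^{2}}{3} - 22\right)^{2} = \left(\left(- \frac{1}{3}\right) 25 - 22\right)^{2} = \left(- \frac{25}{3} - 22\right)^{2} = \left(- \frac{91}{3}\right)^{2} = \frac{8281}{9} \approx 920.11$)
$\left(\frac{1057 - 1103}{-1855} + \frac{r}{-2023}\right) E{\left(1 \right)} = \left(\frac{1057 - 1103}{-1855} + \frac{8281}{9 \left(-2023\right)}\right) 1 \frac{1}{1 + 1^{2}} = \left(\left(1057 - 1103\right) \left(- \frac{1}{1855}\right) + \frac{8281}{9} \left(- \frac{1}{2023}\right)\right) 1 \frac{1}{1 + 1} = \left(\left(-46\right) \left(- \frac{1}{1855}\right) - \frac{1183}{2601}\right) 1 \cdot \frac{1}{2} = \left(\frac{46}{1855} - \frac{1183}{2601}\right) 1 \cdot \frac{1}{2} = \left(- \frac{2074819}{4824855}\right) \frac{1}{2} = - \frac{2074819}{9649710}$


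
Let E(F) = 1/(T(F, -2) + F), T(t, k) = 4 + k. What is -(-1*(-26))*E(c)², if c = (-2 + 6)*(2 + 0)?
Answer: -13/50 ≈ -0.26000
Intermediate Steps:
c = 8 (c = 4*2 = 8)
E(F) = 1/(2 + F) (E(F) = 1/((4 - 2) + F) = 1/(2 + F))
-(-1*(-26))*E(c)² = -(-1*(-26))*(1/(2 + 8))² = -26*(1/10)² = -26*(⅒)² = -26/100 = -1*13/50 = -13/50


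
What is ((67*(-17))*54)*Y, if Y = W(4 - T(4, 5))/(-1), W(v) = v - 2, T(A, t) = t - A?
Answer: 61506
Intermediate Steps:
W(v) = -2 + v
Y = -1 (Y = (-2 + (4 - (5 - 1*4)))/(-1) = (-2 + (4 - (5 - 4)))*(-1) = (-2 + (4 - 1*1))*(-1) = (-2 + (4 - 1))*(-1) = (-2 + 3)*(-1) = 1*(-1) = -1)
((67*(-17))*54)*Y = ((67*(-17))*54)*(-1) = -1139*54*(-1) = -61506*(-1) = 61506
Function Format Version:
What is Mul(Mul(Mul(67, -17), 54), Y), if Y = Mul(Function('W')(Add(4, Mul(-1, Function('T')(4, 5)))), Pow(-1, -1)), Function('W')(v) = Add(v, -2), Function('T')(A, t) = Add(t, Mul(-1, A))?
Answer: 61506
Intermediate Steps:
Function('W')(v) = Add(-2, v)
Y = -1 (Y = Mul(Add(-2, Add(4, Mul(-1, Add(5, Mul(-1, 4))))), Pow(-1, -1)) = Mul(Add(-2, Add(4, Mul(-1, Add(5, -4)))), -1) = Mul(Add(-2, Add(4, Mul(-1, 1))), -1) = Mul(Add(-2, Add(4, -1)), -1) = Mul(Add(-2, 3), -1) = Mul(1, -1) = -1)
Mul(Mul(Mul(67, -17), 54), Y) = Mul(Mul(Mul(67, -17), 54), -1) = Mul(Mul(-1139, 54), -1) = Mul(-61506, -1) = 61506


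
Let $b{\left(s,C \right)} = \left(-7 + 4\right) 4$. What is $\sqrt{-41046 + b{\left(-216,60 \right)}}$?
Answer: $3 i \sqrt{4562} \approx 202.63 i$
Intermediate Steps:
$b{\left(s,C \right)} = -12$ ($b{\left(s,C \right)} = \left(-3\right) 4 = -12$)
$\sqrt{-41046 + b{\left(-216,60 \right)}} = \sqrt{-41046 - 12} = \sqrt{-41058} = 3 i \sqrt{4562}$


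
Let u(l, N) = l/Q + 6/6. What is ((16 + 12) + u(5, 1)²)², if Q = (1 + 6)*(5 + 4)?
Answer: 13399451536/15752961 ≈ 850.60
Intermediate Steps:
Q = 63 (Q = 7*9 = 63)
u(l, N) = 1 + l/63 (u(l, N) = l/63 + 6/6 = l*(1/63) + 6*(⅙) = l/63 + 1 = 1 + l/63)
((16 + 12) + u(5, 1)²)² = ((16 + 12) + (1 + (1/63)*5)²)² = (28 + (1 + 5/63)²)² = (28 + (68/63)²)² = (28 + 4624/3969)² = (115756/3969)² = 13399451536/15752961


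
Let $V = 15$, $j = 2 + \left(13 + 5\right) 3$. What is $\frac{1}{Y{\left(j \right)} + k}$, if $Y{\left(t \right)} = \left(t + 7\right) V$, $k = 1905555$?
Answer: $\frac{1}{1906500} \approx 5.2452 \cdot 10^{-7}$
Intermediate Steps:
$j = 56$ ($j = 2 + 18 \cdot 3 = 2 + 54 = 56$)
$Y{\left(t \right)} = 105 + 15 t$ ($Y{\left(t \right)} = \left(t + 7\right) 15 = \left(7 + t\right) 15 = 105 + 15 t$)
$\frac{1}{Y{\left(j \right)} + k} = \frac{1}{\left(105 + 15 \cdot 56\right) + 1905555} = \frac{1}{\left(105 + 840\right) + 1905555} = \frac{1}{945 + 1905555} = \frac{1}{1906500}$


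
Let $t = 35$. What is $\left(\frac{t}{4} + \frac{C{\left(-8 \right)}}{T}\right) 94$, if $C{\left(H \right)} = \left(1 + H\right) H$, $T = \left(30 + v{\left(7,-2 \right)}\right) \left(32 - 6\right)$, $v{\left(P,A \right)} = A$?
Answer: $\frac{21573}{26} \approx 829.73$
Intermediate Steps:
$T = 728$ ($T = \left(30 - 2\right) \left(32 - 6\right) = 28 \cdot 26 = 728$)
$C{\left(H \right)} = H \left(1 + H\right)$
$\left(\frac{t}{4} + \frac{C{\left(-8 \right)}}{T}\right) 94 = \left(\frac{35}{4} + \frac{\left(-8\right) \left(1 - 8\right)}{728}\right) 94 = \left(35 \cdot \frac{1}{4} + \left(-8\right) \left(-7\right) \frac{1}{728}\right) 94 = \left(\frac{35}{4} + 56 \cdot \frac{1}{728}\right) 94 = \left(\frac{35}{4} + \frac{1}{13}\right) 94 = \frac{459}{52} \cdot 94 = \frac{21573}{26}$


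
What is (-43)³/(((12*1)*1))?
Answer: -79507/12 ≈ -6625.6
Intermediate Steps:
(-43)³/(((12*1)*1)) = -79507/(12*1) = -79507/12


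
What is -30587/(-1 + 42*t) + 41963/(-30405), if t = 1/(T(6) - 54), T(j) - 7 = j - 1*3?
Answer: 20458145761/1307415 ≈ 15648.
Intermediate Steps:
T(j) = 4 + j (T(j) = 7 + (j - 1*3) = 7 + (j - 3) = 7 + (-3 + j) = 4 + j)
t = -1/44 (t = 1/((4 + 6) - 54) = 1/(10 - 54) = 1/(-44) = -1/44 ≈ -0.022727)
-30587/(-1 + 42*t) + 41963/(-30405) = -30587/(-1 + 42*(-1/44)) + 41963/(-30405) = -30587/(-1 - 21/22) + 41963*(-1/30405) = -30587/(-43/22) - 41963/30405 = -30587*(-22/43) - 41963/30405 = 672914/43 - 41963/30405 = 20458145761/1307415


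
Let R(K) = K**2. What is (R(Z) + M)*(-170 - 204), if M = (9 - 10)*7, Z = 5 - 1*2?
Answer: -748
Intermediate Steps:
Z = 3 (Z = 5 - 2 = 3)
M = -7 (M = -1*7 = -7)
(R(Z) + M)*(-170 - 204) = (3**2 - 7)*(-170 - 204) = (9 - 7)*(-374) = 2*(-374) = -748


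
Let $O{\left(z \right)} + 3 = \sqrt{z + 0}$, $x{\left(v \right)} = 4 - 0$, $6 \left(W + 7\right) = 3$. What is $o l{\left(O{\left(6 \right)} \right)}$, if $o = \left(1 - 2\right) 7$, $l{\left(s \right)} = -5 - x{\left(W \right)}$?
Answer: $63$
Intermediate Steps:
$W = - \frac{13}{2}$ ($W = -7 + \frac{1}{6} \cdot 3 = -7 + \frac{1}{2} = - \frac{13}{2} \approx -6.5$)
$x{\left(v \right)} = 4$ ($x{\left(v \right)} = 4 + 0 = 4$)
$O{\left(z \right)} = -3 + \sqrt{z}$ ($O{\left(z \right)} = -3 + \sqrt{z + 0} = -3 + \sqrt{z}$)
$l{\left(s \right)} = -9$ ($l{\left(s \right)} = -5 - 4 = -9$)
$o = -7$ ($o = \left(-1\right) 7 = -7$)
$o l{\left(O{\left(6 \right)} \right)} = \left(-7\right) \left(-9\right) = 63$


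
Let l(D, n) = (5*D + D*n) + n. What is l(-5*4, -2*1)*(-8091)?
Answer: 501642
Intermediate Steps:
l(D, n) = n + 5*D + D*n
l(-5*4, -2*1)*(-8091) = (-2*1 + 5*(-5*4) + (-5*4)*(-2*1))*(-8091) = (-2 + 5*(-20) - 20*(-2))*(-8091) = (-2 - 100 + 40)*(-8091) = -62*(-8091) = 501642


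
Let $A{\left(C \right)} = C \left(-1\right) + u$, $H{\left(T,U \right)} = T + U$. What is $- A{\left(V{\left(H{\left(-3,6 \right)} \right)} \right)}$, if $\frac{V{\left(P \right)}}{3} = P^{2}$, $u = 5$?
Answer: $22$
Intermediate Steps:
$V{\left(P \right)} = 3 P^{2}$
$A{\left(C \right)} = 5 - C$ ($A{\left(C \right)} = C \left(-1\right) + 5 = - C + 5 = 5 - C$)
$- A{\left(V{\left(H{\left(-3,6 \right)} \right)} \right)} = - (5 - 3 \left(-3 + 6\right)^{2}) = - (5 - 3 \cdot 3^{2}) = - (5 - 3 \cdot 9) = - (5 - 27) = \left(-1\right) \left(-22\right) = 22$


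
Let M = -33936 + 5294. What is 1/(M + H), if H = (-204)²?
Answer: 1/12974 ≈ 7.7077e-5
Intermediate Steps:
M = -28642
H = 41616
1/(M + H) = 1/(-28642 + 41616) = 1/12974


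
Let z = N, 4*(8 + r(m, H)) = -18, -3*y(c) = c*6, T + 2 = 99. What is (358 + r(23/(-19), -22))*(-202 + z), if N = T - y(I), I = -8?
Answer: -83611/2 ≈ -41806.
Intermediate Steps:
T = 97 (T = -2 + 99 = 97)
y(c) = -2*c (y(c) = -c*6/3 = -2*c)
r(m, H) = -25/2 (r(m, H) = -8 + (¼)*(-18) = -8 - 9/2 = -25/2)
N = 81 (N = 97 - (-2)*(-8) = 97 - 1*16 = 97 - 16 = 81)
z = 81
(358 + r(23/(-19), -22))*(-202 + z) = (358 - 25/2)*(-202 + 81) = (691/2)*(-121) = -83611/2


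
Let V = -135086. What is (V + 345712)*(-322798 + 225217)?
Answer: -20553095706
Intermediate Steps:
(V + 345712)*(-322798 + 225217) = (-135086 + 345712)*(-322798 + 225217) = 210626*(-97581) = -20553095706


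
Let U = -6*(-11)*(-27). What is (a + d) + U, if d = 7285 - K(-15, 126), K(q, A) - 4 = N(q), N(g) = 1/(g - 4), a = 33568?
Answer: 742274/19 ≈ 39067.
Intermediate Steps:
U = -1782 (U = 66*(-27) = -1782)
N(g) = 1/(-4 + g)
K(q, A) = 4 + 1/(-4 + q)
d = 138340/19 (d = 7285 - (-15 + 4*(-15))/(-4 - 15) = 7285 - (-15 - 60)/(-19) = 7285 - (-1)*(-75)/19 = 7285 - 1*75/19 = 7285 - 75/19 = 138340/19 ≈ 7281.1)
(a + d) + U = (33568 + 138340/19) - 1782 = 776132/19 - 1782 = 742274/19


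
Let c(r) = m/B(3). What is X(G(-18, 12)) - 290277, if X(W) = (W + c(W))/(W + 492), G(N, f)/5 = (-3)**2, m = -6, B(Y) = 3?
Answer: -155878706/537 ≈ -2.9028e+5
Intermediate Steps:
G(N, f) = 45 (G(N, f) = 5*(-3)**2 = 5*9 = 45)
c(r) = -2 (c(r) = -6/3 = -6*1/3 = -2)
X(W) = (-2 + W)/(492 + W) (X(W) = (W - 2)/(W + 492) = (-2 + W)/(492 + W))
X(G(-18, 12)) - 290277 = (-2 + 45)/(492 + 45) - 290277 = 43/537 - 290277 = -155878706/537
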